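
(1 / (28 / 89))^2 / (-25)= -7921 / 19600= -0.40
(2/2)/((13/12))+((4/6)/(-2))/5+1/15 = 12/13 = 0.92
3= 3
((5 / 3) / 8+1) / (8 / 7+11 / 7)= 203 / 456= 0.45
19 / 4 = 4.75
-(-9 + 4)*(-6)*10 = -300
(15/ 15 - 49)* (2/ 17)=-96/ 17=-5.65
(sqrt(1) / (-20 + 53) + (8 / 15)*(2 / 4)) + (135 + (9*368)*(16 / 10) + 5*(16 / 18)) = 2692276 / 495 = 5438.94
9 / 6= 3 / 2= 1.50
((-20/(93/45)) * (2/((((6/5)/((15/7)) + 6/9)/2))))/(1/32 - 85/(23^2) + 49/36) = -149040000/5817119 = -25.62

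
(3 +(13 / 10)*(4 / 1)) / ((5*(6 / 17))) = 697 / 150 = 4.65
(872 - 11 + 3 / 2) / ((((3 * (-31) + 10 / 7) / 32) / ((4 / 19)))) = -772800 / 12179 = -63.45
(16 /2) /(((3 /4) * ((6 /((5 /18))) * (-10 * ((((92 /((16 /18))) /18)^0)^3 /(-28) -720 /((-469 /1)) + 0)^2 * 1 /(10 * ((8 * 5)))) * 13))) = -5631001600 /8332356357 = -0.68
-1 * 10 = -10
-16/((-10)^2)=-4/25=-0.16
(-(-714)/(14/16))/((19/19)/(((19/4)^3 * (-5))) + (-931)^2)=27984720/29725568431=0.00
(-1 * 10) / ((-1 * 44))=5 / 22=0.23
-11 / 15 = -0.73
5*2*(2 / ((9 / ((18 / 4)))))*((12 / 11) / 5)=24 / 11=2.18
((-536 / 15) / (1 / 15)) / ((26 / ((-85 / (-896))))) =-5695 / 2912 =-1.96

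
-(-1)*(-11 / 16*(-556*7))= 10703 / 4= 2675.75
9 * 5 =45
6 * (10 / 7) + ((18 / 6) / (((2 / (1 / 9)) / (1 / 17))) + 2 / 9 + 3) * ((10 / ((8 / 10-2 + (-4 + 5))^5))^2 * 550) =1859204101571680 / 1071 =1735951542083.73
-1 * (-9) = 9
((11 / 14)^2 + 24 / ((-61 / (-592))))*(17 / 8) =47466533 / 95648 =496.26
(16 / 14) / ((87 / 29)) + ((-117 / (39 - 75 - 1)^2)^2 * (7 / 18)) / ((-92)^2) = 253806602851 / 666241745568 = 0.38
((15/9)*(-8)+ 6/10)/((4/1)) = -191/60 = -3.18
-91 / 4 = -22.75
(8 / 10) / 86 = 2 / 215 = 0.01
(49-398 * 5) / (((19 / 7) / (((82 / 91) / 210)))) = -3.07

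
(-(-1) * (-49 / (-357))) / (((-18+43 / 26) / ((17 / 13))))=-14 / 1275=-0.01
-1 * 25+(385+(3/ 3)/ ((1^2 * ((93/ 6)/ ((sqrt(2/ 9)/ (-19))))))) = 360 - 2 * sqrt(2)/ 1767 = 360.00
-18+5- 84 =-97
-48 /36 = -4 /3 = -1.33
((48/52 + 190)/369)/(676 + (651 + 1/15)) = 6205/15914847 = 0.00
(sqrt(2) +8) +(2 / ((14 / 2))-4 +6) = sqrt(2) +72 / 7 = 11.70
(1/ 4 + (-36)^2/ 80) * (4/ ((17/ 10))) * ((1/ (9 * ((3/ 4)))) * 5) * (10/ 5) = 26320/ 459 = 57.34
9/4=2.25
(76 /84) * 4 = 76 /21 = 3.62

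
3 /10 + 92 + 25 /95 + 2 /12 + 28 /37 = 985816 /10545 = 93.49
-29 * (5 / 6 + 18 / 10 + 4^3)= -57971 / 30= -1932.37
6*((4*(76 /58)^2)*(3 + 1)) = 138624 /841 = 164.83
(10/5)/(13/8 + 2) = 16/29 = 0.55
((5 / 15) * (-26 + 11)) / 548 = -0.01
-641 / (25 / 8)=-5128 / 25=-205.12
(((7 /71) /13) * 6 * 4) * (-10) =-1680 /923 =-1.82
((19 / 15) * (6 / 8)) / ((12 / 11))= 0.87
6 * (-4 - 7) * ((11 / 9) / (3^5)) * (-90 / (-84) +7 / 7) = -3509 / 5103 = -0.69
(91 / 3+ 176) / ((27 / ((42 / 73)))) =8666 / 1971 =4.40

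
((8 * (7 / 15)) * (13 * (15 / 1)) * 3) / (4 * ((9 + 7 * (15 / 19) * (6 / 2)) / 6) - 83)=-5928 / 179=-33.12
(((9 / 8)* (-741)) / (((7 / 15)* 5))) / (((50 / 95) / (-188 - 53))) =91612053 / 560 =163592.95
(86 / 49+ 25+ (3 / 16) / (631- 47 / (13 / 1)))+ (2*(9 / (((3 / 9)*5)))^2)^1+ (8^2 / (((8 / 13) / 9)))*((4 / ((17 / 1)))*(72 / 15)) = 3104032041039 / 2717579200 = 1142.20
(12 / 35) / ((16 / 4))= 3 / 35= 0.09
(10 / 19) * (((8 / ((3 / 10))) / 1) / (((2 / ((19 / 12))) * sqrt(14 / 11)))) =50 * sqrt(154) / 63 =9.85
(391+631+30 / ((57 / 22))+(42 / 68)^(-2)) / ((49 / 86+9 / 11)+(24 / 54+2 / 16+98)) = 32853906448 / 3169262719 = 10.37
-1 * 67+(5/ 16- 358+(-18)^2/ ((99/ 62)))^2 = 739996689/ 30976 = 23889.36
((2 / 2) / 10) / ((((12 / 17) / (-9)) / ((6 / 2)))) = -153 / 40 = -3.82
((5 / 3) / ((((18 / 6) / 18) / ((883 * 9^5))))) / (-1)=-521402670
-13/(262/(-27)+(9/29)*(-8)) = 783/734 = 1.07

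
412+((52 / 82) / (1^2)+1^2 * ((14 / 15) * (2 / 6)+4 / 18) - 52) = 222118 / 615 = 361.17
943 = 943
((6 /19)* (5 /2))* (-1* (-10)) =150 /19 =7.89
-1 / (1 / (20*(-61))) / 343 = 1220 / 343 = 3.56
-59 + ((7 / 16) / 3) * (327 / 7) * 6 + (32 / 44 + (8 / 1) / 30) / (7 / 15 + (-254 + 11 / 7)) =-5275813 / 291016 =-18.13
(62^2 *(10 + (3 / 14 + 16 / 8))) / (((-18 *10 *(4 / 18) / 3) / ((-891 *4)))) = 439256763 / 35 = 12550193.23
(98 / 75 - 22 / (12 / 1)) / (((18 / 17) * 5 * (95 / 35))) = -9401 / 256500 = -0.04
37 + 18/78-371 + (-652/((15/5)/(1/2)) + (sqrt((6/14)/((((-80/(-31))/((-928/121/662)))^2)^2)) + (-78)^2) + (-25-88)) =808201 * sqrt(21)/280714455175 + 215614/39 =5528.56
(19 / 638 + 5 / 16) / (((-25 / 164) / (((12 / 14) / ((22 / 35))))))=-214881 / 70180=-3.06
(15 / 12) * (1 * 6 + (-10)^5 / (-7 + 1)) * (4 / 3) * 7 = 1750630 / 9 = 194514.44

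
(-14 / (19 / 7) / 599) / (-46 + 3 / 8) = 784 / 4154065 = 0.00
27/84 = 9/28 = 0.32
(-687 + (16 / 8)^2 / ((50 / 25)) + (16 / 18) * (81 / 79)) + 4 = -53727 / 79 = -680.09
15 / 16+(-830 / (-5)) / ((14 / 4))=5417 / 112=48.37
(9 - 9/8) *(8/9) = 7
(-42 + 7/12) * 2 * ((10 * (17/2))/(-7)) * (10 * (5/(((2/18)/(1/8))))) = 452625/8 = 56578.12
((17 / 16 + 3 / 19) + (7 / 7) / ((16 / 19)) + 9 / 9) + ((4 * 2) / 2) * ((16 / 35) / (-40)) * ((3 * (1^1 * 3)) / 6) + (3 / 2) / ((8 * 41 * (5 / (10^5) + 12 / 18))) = 72992407799 / 21813635900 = 3.35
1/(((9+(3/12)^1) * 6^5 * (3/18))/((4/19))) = 1/56943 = 0.00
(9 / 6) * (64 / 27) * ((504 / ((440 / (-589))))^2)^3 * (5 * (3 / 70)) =71855433929584912.07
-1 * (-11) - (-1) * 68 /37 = 475 /37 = 12.84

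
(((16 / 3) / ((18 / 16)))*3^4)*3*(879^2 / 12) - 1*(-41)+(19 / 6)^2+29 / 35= 93458720699 / 1260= 74173587.86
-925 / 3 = -308.33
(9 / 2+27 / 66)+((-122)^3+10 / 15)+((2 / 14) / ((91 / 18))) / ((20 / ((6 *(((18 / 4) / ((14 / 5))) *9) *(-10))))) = -534391891255 / 294294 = -1815843.65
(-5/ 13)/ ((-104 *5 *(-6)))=-0.00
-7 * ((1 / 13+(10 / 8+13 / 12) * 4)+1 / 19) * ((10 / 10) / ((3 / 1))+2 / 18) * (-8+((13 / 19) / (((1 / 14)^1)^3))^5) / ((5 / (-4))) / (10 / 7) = 10584589318857203951184481024 / 27521840385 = 384588718297561042.67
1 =1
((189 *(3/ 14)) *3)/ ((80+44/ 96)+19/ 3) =2916/ 2083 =1.40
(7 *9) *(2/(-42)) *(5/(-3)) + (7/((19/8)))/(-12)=271/57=4.75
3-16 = -13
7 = 7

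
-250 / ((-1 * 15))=50 / 3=16.67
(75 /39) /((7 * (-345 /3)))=-5 /2093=-0.00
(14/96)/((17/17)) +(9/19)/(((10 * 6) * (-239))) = 158899/1089840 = 0.15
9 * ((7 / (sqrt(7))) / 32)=9 * sqrt(7) / 32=0.74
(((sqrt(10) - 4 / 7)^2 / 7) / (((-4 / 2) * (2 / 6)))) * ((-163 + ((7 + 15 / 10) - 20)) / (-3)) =-83.67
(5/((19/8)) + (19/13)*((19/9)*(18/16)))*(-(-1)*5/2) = 55095/3952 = 13.94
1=1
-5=-5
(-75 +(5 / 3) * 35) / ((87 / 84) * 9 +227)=-1400 / 19851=-0.07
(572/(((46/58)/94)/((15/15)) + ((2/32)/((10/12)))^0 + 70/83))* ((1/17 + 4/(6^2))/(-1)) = -3364908976/64105011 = -52.49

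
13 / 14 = 0.93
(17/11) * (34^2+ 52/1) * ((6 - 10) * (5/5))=-82144/11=-7467.64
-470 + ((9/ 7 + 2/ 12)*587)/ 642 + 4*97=-2175241/ 26964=-80.67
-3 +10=7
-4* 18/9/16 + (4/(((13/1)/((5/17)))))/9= -1949/3978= -0.49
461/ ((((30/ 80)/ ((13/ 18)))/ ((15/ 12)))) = 29965/ 27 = 1109.81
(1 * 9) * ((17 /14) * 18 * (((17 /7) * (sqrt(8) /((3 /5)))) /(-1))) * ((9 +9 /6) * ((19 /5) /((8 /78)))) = -876108.79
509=509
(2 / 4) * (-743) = -743 / 2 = -371.50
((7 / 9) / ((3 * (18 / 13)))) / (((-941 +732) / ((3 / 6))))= -91 / 203148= -0.00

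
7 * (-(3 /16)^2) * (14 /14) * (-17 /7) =153 /256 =0.60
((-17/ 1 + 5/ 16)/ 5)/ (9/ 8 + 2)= -267/ 250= -1.07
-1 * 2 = -2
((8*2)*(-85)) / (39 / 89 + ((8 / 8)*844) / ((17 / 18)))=-2057680 / 1352751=-1.52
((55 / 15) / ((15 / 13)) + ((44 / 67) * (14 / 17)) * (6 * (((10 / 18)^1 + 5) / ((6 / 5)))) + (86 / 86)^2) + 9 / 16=1800823 / 91120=19.76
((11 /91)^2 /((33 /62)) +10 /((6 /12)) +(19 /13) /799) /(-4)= -397572367 /79398228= -5.01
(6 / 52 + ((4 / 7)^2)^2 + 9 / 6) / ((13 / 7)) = 0.93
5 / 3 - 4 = -7 / 3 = -2.33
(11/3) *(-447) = -1639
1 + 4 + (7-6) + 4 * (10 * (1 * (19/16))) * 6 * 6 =1716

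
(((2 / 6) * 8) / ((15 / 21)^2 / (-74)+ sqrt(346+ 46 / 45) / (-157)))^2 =21364572477993546335770880 / 41870972573485230637081 - 141691427770286413824000 * sqrt(305) / 41870972573485230637081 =451.15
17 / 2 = 8.50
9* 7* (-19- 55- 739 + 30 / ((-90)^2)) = -1536563 / 30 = -51218.77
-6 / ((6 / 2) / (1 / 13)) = -2 / 13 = -0.15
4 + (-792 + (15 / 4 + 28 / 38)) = -59547 / 76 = -783.51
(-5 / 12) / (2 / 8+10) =-5 / 123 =-0.04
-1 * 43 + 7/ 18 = -767/ 18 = -42.61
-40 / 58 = -20 / 29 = -0.69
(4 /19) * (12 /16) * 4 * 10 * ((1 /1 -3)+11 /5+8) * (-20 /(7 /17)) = -334560 /133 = -2515.49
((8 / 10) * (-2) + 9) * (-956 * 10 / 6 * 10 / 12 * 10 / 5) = -176860 / 9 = -19651.11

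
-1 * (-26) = 26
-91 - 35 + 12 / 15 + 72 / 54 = -1858 / 15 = -123.87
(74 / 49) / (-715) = -74 / 35035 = -0.00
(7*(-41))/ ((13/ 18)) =-5166/ 13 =-397.38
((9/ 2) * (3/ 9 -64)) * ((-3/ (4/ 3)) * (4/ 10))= 5157/ 20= 257.85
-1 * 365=-365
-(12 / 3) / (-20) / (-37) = -1 / 185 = -0.01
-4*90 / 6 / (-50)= 6 / 5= 1.20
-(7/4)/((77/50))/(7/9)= -225/154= -1.46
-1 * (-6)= 6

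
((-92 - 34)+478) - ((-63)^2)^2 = -15752609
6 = 6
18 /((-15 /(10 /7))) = -12 /7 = -1.71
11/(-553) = -11/553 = -0.02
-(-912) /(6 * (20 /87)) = 3306 /5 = 661.20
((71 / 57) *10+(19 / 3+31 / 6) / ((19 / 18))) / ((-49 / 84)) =-5324 / 133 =-40.03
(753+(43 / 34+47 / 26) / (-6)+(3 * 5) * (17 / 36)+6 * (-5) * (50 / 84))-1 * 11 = 4521659 / 6188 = 730.71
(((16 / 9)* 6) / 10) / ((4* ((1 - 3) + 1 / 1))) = -4 / 15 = -0.27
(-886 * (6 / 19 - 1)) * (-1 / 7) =-11518 / 133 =-86.60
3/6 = 1/2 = 0.50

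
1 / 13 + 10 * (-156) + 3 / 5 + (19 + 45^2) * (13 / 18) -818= -527144 / 585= -901.10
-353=-353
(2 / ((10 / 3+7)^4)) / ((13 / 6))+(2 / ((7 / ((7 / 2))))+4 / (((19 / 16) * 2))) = 612312891 / 228109687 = 2.68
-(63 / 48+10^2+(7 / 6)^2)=-14785 / 144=-102.67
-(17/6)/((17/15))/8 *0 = 0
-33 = -33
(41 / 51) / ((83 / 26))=1066 / 4233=0.25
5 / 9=0.56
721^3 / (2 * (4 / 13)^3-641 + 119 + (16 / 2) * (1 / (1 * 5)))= -4117236890585 / 5715954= -720306.16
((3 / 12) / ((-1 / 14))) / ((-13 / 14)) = 3.77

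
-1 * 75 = -75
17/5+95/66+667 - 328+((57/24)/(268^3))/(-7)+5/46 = 1407009697977431/4090761776640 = 343.95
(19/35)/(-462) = -19/16170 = -0.00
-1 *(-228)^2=-51984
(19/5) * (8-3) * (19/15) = 361/15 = 24.07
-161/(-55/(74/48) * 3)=1.50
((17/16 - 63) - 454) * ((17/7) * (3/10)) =-84201/224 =-375.90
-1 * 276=-276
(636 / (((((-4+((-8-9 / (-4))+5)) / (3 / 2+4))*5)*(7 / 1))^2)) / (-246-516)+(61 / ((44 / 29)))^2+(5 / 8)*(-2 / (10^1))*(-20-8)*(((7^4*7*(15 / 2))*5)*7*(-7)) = -108088402.35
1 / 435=0.00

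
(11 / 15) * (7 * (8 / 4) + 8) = 242 / 15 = 16.13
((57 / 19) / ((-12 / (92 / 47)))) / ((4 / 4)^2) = -0.49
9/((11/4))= 36/11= 3.27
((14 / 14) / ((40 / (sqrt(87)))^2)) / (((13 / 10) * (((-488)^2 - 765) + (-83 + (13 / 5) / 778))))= 33843 / 192000942224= 0.00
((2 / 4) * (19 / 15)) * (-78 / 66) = -247 / 330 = -0.75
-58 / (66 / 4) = -116 / 33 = -3.52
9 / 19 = 0.47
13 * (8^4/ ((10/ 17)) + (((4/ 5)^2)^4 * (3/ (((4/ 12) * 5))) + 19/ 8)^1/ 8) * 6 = 33947231290713/ 62500000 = 543155.70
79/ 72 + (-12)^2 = 10447/ 72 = 145.10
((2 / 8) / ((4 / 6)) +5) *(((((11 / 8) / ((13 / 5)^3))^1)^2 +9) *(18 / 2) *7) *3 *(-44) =-248714308846773 / 617831552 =-402560.06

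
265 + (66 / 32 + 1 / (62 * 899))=267.06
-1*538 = -538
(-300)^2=90000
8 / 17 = 0.47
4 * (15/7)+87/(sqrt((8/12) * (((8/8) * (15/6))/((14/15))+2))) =60/7+87 * sqrt(5502)/131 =57.83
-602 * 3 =-1806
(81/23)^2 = 6561/529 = 12.40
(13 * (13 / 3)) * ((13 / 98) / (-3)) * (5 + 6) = -24167 / 882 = -27.40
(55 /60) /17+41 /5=8419 /1020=8.25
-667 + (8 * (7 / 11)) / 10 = -666.49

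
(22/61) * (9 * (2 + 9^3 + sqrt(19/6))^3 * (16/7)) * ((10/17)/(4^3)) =529018435 * sqrt(114)/29036 + 22748152185/854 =26831710.48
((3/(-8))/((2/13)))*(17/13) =-51/16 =-3.19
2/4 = 1/2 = 0.50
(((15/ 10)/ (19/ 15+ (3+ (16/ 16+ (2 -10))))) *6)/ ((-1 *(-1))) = -135/ 41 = -3.29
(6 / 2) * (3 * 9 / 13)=81 / 13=6.23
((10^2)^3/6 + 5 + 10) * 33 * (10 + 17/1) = 148513365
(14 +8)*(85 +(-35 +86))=2992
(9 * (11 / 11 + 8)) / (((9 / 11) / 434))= 42966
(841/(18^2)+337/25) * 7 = 911491/8100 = 112.53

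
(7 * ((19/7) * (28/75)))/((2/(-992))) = -263872/75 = -3518.29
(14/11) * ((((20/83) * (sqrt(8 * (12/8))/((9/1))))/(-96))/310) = -0.00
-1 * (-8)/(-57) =-8/57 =-0.14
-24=-24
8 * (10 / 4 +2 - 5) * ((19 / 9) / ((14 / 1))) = -38 / 63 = -0.60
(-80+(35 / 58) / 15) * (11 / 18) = -153043 / 3132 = -48.86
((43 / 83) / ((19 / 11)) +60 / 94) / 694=69541 / 51438586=0.00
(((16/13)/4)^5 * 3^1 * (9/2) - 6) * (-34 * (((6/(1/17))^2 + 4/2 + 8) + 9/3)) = 784126716252/371293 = 2111881.23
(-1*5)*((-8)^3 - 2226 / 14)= 3355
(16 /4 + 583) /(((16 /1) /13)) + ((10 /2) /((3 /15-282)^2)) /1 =15149681311 /31764496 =476.94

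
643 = 643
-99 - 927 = -1026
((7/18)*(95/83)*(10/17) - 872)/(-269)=11070203/3416031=3.24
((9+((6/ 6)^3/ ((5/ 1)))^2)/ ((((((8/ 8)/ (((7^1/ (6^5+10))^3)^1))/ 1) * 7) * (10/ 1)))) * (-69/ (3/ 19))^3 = -462081769261/ 59000162957000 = -0.01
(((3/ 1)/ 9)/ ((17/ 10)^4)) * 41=410000/ 250563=1.64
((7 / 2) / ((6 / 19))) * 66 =1463 / 2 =731.50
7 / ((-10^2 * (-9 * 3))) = 7 / 2700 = 0.00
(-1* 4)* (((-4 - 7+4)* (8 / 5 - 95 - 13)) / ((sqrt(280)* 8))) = -133* sqrt(70) / 50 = -22.26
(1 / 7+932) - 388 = 3809 / 7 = 544.14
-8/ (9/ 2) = -16/ 9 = -1.78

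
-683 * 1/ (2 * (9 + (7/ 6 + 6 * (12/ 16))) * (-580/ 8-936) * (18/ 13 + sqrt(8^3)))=-239733/ 3825216296 + 346281 * sqrt(2)/ 478152037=0.00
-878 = -878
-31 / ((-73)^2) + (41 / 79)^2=8764578 / 33258289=0.26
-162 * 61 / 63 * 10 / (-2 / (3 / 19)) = 16470 / 133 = 123.83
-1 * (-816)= 816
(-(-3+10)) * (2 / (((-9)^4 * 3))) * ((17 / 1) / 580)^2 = -2023 / 3310680600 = -0.00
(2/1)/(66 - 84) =-1/9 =-0.11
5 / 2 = 2.50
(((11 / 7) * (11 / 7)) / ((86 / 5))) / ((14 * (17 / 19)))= 11495 / 1002932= 0.01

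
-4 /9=-0.44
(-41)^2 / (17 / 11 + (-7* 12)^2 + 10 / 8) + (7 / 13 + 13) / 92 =35781064 / 92865513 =0.39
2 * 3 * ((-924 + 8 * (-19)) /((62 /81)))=-8434.45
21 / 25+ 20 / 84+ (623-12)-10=316091 / 525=602.08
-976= -976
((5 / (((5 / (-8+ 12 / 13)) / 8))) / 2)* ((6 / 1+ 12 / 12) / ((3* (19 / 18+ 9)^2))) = -278208 / 425893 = -0.65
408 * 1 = 408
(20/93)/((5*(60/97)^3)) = 912673/5022000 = 0.18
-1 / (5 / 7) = -7 / 5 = -1.40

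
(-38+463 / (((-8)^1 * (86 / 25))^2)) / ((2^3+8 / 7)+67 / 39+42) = -4831471281 / 6830827264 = -0.71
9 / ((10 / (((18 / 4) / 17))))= 81 / 340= 0.24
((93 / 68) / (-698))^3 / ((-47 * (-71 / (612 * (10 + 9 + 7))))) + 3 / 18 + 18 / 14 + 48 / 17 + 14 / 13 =3834040344101325383 / 716263715657066304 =5.35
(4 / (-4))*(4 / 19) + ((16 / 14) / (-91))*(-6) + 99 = 1196561 / 12103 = 98.86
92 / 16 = 23 / 4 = 5.75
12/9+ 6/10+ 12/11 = 499/165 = 3.02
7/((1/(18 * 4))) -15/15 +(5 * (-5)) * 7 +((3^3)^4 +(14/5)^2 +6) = 13294571/25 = 531782.84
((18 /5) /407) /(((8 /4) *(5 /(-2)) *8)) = -9 /40700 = -0.00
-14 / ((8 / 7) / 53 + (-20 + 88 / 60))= 38955 / 51509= 0.76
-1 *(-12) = 12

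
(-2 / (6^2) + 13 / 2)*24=464 / 3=154.67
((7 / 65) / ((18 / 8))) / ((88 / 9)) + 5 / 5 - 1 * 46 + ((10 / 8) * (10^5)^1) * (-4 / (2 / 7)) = -2502564343 / 1430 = -1750045.00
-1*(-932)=932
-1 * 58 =-58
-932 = -932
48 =48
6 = 6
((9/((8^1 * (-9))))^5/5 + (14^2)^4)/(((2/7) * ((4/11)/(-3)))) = -42613408992.00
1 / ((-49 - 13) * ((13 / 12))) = -6 / 403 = -0.01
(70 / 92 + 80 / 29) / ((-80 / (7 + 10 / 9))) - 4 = -278977 / 64032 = -4.36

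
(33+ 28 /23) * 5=3935 /23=171.09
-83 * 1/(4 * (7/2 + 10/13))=-4.86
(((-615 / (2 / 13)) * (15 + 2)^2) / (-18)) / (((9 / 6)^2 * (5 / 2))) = 308074 / 27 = 11410.15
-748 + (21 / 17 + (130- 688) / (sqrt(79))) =-12695 / 17- 558 *sqrt(79) / 79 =-809.54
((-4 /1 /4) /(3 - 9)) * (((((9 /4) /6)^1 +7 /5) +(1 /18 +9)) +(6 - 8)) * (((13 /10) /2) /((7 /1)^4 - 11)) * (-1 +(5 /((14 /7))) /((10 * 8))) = -0.00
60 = 60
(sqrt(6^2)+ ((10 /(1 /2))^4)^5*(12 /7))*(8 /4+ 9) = 13841203200000000000000000462 /7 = 1977314742857142857142857000.00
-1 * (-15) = 15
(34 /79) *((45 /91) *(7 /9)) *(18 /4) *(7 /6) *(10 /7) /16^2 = 0.00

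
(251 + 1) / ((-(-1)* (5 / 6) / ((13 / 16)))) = 2457 / 10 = 245.70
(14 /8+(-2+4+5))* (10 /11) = 175 /22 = 7.95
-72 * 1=-72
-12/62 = -6/31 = -0.19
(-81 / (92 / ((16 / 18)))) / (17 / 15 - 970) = 270 / 334259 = 0.00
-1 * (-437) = 437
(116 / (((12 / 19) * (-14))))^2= 172.11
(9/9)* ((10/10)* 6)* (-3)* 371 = -6678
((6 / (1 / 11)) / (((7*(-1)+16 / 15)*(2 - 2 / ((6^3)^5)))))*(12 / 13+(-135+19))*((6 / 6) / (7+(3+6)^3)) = 0.87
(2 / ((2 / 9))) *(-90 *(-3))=2430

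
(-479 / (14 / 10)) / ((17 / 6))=-120.76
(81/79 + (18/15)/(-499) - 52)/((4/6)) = -30143517/394210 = -76.47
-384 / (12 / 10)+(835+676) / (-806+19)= -253351 / 787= -321.92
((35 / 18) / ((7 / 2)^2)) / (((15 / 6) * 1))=4 / 63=0.06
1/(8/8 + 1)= 1/2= 0.50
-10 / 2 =-5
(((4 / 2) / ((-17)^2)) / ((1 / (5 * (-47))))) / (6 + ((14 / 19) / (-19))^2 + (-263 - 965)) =0.00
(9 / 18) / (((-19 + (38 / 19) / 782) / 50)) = -9775 / 7428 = -1.32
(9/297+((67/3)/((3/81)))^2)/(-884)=-5999549/14586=-411.32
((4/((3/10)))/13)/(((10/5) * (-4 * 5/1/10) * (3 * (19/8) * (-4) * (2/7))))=70/2223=0.03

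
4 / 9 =0.44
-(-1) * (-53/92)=-53/92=-0.58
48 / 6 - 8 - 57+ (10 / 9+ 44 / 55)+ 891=835.91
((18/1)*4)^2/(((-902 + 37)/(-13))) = 67392/865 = 77.91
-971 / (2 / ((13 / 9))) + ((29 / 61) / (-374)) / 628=-90426072569 / 128944728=-701.28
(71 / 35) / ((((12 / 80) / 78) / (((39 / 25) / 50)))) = 143988 / 4375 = 32.91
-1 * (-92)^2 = -8464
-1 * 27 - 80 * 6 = -507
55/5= 11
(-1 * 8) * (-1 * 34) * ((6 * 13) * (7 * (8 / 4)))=297024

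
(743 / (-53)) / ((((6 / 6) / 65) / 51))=-46472.55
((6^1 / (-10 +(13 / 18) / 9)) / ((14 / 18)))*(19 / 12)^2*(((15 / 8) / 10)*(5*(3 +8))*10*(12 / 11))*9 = -177639075 / 89992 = -1973.94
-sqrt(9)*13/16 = -39/16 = -2.44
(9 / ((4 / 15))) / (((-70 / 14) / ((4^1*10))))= -270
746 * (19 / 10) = 7087 / 5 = 1417.40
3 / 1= 3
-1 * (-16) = 16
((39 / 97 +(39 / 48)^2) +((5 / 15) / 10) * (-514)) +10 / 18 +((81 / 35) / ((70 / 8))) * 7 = -534409633 / 39110400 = -13.66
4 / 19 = 0.21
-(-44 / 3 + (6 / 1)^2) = -64 / 3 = -21.33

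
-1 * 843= -843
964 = 964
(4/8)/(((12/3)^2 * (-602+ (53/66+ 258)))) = -33/362416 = -0.00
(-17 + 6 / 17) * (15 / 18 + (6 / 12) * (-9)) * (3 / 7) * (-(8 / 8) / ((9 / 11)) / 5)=-6.39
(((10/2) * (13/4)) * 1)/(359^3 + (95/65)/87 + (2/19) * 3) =1396785/3977036218312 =0.00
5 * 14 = 70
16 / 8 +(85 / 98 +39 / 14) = 277 / 49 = 5.65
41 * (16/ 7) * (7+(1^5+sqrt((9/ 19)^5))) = 159408 * sqrt(19)/ 48013+5248/ 7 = 764.19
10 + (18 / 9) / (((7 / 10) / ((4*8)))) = 710 / 7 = 101.43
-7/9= -0.78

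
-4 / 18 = -2 / 9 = -0.22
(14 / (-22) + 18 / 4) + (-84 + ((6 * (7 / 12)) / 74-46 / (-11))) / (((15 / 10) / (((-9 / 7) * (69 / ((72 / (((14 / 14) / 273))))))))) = 17022567 / 4148144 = 4.10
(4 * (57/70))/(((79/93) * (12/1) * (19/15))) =279/1106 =0.25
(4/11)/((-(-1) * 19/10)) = 40/209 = 0.19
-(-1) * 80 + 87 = 167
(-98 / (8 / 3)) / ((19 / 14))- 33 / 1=-2283 / 38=-60.08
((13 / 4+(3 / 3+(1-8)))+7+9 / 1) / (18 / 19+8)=1007 / 680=1.48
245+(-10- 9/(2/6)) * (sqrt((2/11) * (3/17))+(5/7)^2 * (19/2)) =6435/98- 37 * sqrt(1122)/187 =59.04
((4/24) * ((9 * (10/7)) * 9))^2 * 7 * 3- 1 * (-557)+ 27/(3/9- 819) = 143857177/17192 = 8367.68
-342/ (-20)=171/ 10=17.10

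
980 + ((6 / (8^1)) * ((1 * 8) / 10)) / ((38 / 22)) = 93133 / 95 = 980.35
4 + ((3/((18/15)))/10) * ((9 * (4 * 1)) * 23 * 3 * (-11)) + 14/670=-2287038/335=-6826.98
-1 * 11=-11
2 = 2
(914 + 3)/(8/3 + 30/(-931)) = 2561181/7358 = 348.08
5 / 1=5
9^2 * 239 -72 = 19287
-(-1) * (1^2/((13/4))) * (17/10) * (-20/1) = -136/13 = -10.46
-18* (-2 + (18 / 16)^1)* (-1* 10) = -315 / 2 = -157.50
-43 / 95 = -0.45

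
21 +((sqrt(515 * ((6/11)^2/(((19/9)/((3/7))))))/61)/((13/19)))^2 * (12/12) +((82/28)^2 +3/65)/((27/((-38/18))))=368632035016129/18120246204060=20.34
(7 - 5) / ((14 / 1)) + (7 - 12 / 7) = 38 / 7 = 5.43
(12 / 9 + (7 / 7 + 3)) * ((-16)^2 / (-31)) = -4096 / 93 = -44.04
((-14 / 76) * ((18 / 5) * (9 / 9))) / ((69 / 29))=-609 / 2185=-0.28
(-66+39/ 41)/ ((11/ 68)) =-402.12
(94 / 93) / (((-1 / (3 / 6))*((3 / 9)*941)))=-47 / 29171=-0.00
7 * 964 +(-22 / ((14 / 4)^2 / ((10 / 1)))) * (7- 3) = 327132 / 49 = 6676.16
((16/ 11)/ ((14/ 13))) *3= 312/ 77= 4.05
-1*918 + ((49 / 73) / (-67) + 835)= -406002 / 4891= -83.01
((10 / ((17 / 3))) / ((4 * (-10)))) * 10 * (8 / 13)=-60 / 221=-0.27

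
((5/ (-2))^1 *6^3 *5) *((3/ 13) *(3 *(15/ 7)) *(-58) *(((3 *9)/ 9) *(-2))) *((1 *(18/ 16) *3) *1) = -428105250/ 91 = -4704453.30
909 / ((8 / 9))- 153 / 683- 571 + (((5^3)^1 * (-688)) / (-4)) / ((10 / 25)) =296156455 / 5464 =54201.40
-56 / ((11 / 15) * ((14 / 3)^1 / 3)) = -540 / 11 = -49.09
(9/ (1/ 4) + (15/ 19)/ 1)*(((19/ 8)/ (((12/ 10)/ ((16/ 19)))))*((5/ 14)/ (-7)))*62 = -180575/ 931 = -193.96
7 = 7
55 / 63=0.87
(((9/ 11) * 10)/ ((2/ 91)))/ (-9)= -41.36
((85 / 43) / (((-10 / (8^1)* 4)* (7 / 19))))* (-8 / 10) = 1292 / 1505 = 0.86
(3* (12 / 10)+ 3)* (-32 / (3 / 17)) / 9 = -5984 / 45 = -132.98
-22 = -22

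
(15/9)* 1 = 5/3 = 1.67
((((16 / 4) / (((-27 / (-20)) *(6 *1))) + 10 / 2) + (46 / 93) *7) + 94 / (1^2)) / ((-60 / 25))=-1292615 / 30132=-42.90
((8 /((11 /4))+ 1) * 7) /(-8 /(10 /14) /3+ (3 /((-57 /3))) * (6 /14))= -600495 /83413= -7.20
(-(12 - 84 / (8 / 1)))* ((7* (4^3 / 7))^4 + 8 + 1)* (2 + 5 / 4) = -654311775 / 8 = -81788971.88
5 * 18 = 90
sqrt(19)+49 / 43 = 5.50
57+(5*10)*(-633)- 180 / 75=-157977 / 5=-31595.40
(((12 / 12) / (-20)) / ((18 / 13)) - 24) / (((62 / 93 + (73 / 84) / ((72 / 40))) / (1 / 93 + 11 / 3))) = -10357641 / 134695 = -76.90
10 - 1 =9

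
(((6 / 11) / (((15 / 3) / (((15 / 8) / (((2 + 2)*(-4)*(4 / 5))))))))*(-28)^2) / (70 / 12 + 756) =-0.02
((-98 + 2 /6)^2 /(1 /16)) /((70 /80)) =10988672 /63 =174423.37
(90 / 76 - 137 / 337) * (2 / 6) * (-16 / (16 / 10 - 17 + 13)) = 99590 / 57627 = 1.73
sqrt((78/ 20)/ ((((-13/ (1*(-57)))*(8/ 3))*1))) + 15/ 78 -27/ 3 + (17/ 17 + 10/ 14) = -4.56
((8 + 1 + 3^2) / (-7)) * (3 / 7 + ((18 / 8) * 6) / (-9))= 135 / 49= 2.76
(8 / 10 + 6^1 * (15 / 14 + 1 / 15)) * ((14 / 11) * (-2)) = -1068 / 55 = -19.42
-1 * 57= -57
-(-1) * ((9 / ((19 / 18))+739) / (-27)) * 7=-99421 / 513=-193.80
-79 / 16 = -4.94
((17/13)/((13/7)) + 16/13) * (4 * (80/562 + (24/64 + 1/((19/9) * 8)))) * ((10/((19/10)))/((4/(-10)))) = -1006587750/17143529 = -58.72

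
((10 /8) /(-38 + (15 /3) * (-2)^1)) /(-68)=5 /13056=0.00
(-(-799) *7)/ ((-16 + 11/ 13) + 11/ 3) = -31161/ 64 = -486.89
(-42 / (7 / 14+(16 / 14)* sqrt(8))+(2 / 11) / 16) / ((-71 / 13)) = -4734691 / 12489752+244608* sqrt(2) / 141929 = 2.06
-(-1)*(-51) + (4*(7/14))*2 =-47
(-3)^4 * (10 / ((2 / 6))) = 2430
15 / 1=15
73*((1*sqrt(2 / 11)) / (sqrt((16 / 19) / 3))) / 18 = 73*sqrt(1254) / 792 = 3.26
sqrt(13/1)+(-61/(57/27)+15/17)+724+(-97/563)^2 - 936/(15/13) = -58962592357/511904935+sqrt(13) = -111.58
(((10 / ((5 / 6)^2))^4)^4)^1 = 521578814501447328359509917696 / 152587890625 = 3418218918716685211.14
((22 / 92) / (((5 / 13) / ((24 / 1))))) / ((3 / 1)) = 572 / 115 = 4.97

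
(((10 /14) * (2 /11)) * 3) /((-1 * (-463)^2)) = -30 /16506413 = -0.00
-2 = -2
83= 83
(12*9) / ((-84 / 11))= -99 / 7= -14.14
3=3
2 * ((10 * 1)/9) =20/9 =2.22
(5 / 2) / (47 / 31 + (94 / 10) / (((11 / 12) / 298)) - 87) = 8525 / 10128964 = 0.00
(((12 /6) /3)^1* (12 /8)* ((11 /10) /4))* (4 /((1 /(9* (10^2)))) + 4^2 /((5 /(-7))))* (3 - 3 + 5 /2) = 12298 /5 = 2459.60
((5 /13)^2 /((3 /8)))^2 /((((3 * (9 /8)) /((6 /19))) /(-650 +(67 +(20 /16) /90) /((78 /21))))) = -47321000000 /5142779343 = -9.20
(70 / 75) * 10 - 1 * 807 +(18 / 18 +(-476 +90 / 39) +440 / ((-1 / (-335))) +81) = 5702215 / 39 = 146210.64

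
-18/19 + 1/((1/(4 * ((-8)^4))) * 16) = 19438/19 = 1023.05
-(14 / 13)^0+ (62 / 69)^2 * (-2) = -12449 / 4761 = -2.61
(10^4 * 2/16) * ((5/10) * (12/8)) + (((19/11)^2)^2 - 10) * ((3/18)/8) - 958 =-4807611/234256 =-20.52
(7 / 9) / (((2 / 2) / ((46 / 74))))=161 / 333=0.48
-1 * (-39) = 39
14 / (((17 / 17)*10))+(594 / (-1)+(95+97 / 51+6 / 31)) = -3916963 / 7905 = -495.50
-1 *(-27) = 27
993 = 993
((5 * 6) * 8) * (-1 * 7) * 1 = -1680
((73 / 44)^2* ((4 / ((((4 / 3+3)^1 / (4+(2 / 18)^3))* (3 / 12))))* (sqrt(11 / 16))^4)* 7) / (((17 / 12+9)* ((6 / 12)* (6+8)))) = 15544693 / 8424000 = 1.85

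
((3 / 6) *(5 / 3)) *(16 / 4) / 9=10 / 27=0.37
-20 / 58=-10 / 29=-0.34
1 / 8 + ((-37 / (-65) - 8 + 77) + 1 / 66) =1196213 / 17160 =69.71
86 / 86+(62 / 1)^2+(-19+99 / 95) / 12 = 2190797 / 570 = 3843.50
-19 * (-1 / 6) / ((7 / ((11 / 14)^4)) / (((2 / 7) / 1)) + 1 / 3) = 278179 / 5676434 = 0.05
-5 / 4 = -1.25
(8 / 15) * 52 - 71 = -649 / 15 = -43.27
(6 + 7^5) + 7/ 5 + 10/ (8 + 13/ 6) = 5128692/ 305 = 16815.38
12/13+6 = 90/13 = 6.92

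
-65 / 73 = -0.89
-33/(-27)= 11/9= 1.22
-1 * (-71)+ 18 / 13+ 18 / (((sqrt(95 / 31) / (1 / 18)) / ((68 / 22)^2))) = 1156 * sqrt(2945) / 11495+ 941 / 13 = 77.84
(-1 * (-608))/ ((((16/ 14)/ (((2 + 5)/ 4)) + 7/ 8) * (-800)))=-7448/ 14975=-0.50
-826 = -826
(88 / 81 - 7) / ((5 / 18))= -958 / 45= -21.29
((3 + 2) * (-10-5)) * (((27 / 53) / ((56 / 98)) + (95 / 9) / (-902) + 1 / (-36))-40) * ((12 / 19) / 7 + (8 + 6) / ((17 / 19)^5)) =18383067915239425 / 255501847293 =71948.86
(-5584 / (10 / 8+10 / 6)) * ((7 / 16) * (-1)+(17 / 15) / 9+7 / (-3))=7975348 / 1575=5063.71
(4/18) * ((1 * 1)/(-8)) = -1/36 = -0.03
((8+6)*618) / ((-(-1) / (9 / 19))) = 77868 / 19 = 4098.32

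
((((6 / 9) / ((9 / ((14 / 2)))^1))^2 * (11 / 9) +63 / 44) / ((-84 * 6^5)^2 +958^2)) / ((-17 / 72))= -508207 / 29081121398442630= -0.00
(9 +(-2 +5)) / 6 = 2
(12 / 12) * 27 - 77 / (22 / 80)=-253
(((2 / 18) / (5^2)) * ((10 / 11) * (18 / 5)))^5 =1024 / 1572763671875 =0.00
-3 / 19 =-0.16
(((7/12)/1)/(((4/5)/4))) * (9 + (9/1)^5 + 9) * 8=1378230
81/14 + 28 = 473/14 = 33.79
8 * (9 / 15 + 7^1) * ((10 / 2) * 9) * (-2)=-5472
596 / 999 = 0.60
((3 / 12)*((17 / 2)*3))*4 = 51 / 2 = 25.50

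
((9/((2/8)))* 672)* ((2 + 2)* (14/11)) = 1354752/11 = 123159.27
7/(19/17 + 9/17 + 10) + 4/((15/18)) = 5347/990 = 5.40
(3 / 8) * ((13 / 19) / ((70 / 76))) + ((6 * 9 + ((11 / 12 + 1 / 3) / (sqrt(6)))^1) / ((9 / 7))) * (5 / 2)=175 * sqrt(6) / 432 + 14739 / 140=106.27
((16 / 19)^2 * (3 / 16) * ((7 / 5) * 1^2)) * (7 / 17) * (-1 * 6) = -0.46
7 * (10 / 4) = 17.50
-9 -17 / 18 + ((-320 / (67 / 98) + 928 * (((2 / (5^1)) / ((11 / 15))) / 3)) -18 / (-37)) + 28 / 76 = -2876342635 / 9325998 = -308.42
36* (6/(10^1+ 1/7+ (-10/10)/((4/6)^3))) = 12096/379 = 31.92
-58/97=-0.60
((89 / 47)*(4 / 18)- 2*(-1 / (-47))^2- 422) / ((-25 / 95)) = 1602.00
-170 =-170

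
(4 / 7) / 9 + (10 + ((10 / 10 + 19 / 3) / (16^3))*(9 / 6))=2597557 / 258048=10.07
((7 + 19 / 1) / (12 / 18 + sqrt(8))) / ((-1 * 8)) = 39 / 136- 117 * sqrt(2) / 136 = -0.93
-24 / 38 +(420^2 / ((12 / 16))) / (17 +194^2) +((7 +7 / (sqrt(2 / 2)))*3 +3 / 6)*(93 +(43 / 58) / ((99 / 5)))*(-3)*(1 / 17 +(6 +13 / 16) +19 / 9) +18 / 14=-1273232036895563 / 11950158528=-106545.20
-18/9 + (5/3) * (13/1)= 59/3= 19.67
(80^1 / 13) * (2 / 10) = 16 / 13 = 1.23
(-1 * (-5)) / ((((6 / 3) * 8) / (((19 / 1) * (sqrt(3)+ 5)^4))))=3325 * sqrt(3)+ 25745 / 4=12195.32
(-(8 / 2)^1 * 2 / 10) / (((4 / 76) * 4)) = -19 / 5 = -3.80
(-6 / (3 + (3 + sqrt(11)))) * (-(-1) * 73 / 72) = -0.65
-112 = -112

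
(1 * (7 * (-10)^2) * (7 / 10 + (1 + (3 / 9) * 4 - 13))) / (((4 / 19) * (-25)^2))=-39767 / 750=-53.02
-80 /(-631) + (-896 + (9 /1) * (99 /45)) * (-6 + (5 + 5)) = -11057244 /3155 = -3504.67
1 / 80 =0.01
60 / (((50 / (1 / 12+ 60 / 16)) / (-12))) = -276 / 5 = -55.20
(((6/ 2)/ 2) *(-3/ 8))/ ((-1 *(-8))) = -9/ 128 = -0.07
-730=-730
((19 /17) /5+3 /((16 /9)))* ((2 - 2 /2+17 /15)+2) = 80569 /10200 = 7.90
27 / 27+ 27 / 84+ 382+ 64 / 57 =613573 / 1596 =384.44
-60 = -60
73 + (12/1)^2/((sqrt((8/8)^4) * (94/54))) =7319/47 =155.72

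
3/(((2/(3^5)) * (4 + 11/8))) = 2916/43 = 67.81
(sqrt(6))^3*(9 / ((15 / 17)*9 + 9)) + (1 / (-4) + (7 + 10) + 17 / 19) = 51*sqrt(6) / 16 + 1341 / 76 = 25.45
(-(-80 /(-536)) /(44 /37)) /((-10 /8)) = 74 /737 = 0.10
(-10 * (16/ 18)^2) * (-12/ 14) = 1280/ 189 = 6.77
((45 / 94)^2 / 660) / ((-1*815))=-27 / 63371792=-0.00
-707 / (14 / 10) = -505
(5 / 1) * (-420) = -2100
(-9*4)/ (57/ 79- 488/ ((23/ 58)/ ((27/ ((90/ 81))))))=109020/ 90556463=0.00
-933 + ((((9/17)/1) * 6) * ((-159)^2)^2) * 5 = 10150870800.53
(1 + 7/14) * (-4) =-6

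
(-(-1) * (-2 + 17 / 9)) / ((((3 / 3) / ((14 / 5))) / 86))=-1204 / 45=-26.76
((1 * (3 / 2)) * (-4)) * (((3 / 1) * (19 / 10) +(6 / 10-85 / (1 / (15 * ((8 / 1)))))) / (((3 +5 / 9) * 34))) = 2752299 / 5440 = 505.94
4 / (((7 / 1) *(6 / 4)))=8 / 21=0.38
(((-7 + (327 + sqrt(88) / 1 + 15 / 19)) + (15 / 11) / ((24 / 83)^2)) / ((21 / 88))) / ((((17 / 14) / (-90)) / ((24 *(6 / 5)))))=-973950840 / 323-304128 *sqrt(22) / 17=-3099238.66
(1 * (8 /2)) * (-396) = -1584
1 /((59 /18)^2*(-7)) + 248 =6042692 /24367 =247.99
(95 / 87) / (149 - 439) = -19 / 5046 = -0.00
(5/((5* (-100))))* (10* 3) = -3/10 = -0.30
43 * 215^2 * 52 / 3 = 103359100 / 3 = 34453033.33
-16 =-16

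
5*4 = 20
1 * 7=7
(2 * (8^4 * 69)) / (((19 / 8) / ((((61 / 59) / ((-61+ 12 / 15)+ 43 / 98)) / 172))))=-11263508480 / 470509483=-23.94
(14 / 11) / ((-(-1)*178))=7 / 979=0.01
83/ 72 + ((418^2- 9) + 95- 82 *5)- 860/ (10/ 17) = 12451619/ 72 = 172939.15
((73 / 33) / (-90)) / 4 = -73 / 11880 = -0.01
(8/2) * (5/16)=5/4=1.25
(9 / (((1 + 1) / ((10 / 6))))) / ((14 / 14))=15 / 2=7.50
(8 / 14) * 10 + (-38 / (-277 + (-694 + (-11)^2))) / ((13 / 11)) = 222463 / 38675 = 5.75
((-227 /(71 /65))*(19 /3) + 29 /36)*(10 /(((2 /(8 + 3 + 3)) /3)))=-117672835 /426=-276227.31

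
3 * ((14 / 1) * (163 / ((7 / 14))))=13692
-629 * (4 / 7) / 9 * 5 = -12580 / 63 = -199.68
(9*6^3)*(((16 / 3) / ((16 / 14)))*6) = 54432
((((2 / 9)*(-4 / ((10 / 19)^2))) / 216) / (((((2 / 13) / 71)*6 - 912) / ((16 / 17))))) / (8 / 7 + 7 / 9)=0.00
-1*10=-10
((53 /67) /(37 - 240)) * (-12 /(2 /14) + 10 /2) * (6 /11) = 25122 /149611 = 0.17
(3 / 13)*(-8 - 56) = -14.77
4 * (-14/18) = -28/9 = -3.11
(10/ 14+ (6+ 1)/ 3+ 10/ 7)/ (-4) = -47/ 42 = -1.12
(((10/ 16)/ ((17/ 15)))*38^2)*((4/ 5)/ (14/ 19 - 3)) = -205770/ 731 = -281.49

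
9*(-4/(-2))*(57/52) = 513/26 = 19.73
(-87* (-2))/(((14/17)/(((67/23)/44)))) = 99093/7084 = 13.99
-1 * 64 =-64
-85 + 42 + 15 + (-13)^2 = 141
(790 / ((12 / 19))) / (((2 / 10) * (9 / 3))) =37525 / 18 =2084.72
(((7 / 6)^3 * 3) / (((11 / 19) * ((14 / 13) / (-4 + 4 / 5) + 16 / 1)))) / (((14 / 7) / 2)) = 84721 / 161271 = 0.53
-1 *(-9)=9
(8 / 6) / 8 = 1 / 6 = 0.17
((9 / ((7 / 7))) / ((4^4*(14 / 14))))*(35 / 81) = 35 / 2304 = 0.02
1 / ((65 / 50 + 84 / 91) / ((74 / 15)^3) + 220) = 10535824 / 2318076355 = 0.00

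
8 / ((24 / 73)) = 73 / 3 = 24.33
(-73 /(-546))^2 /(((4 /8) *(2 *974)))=5329 /290364984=0.00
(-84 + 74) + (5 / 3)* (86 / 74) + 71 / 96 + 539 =629505 / 1184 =531.68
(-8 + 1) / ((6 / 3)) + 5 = 3 / 2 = 1.50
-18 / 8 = -9 / 4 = -2.25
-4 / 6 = -0.67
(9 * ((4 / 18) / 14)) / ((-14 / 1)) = -1 / 98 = -0.01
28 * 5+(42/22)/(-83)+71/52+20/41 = 276074731/1946516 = 141.83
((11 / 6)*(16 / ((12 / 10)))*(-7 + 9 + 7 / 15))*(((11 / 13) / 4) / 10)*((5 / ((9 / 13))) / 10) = 4477 / 4860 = 0.92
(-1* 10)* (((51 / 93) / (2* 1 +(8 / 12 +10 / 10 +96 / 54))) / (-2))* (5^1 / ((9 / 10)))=4250 / 1519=2.80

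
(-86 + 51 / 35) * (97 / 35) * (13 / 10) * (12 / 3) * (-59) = 440293282 / 6125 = 71884.62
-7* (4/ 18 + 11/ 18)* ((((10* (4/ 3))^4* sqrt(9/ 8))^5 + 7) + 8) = -246929417688194506698515.50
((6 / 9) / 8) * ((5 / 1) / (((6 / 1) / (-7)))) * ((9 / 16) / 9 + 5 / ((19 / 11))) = -31465 / 21888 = -1.44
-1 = -1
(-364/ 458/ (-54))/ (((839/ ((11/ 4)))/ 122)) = 61061/ 10375074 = 0.01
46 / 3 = 15.33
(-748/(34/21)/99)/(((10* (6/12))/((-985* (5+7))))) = 11032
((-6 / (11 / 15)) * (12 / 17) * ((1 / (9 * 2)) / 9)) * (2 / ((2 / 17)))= -20 / 33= -0.61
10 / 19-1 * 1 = -0.47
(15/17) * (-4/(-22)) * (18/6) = 90/187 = 0.48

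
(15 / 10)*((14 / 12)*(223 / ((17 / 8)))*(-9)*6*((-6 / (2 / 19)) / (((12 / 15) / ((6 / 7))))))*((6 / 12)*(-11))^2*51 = 1868707665 / 2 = 934353832.50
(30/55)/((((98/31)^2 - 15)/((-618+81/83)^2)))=-15122899713654/364572769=-41481.16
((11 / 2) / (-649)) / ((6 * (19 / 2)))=-1 / 6726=-0.00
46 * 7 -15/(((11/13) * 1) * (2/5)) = 6109/22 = 277.68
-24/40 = -3/5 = -0.60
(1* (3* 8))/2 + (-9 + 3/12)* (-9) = 363/4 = 90.75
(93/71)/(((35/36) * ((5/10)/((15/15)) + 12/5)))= 6696/14413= 0.46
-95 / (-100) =19 / 20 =0.95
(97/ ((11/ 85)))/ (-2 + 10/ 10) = -8245/ 11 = -749.55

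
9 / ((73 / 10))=90 / 73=1.23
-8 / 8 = -1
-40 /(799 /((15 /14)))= -300 /5593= -0.05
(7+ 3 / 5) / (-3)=-38 / 15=-2.53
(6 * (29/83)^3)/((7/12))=0.44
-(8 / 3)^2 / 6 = -32 / 27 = -1.19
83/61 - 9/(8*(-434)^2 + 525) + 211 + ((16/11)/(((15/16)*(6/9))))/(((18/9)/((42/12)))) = 1094554755787/5057236415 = 216.43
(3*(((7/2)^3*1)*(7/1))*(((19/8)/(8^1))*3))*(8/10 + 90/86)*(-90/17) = -1466970183/187136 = -7839.06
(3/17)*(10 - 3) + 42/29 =1323/493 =2.68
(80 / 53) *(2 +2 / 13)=2240 / 689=3.25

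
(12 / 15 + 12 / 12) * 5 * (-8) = -72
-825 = -825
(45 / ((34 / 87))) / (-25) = -783 / 170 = -4.61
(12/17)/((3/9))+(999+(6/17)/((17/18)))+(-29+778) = 505892/289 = 1750.49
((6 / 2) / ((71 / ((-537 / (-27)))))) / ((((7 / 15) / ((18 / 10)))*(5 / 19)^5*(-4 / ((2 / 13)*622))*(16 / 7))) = -1240577597079 / 46150000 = -26881.42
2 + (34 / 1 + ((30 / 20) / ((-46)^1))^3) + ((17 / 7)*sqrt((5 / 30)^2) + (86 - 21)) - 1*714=-10017432343 / 16352448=-612.60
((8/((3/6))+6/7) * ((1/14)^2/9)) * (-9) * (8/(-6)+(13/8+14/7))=-0.20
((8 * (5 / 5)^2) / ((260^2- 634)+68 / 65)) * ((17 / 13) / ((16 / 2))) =0.00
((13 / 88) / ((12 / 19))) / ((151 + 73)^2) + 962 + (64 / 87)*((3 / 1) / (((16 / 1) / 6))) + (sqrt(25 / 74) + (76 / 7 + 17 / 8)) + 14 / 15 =5*sqrt(74) / 74 + 7504267287527 / 7682949120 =977.32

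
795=795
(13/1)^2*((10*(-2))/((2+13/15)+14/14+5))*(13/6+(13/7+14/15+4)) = -3414.49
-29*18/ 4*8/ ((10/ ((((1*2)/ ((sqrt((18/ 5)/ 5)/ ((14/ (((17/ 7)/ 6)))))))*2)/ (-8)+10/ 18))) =-58+25578*sqrt(2)/ 17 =2069.81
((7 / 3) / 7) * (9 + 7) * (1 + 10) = 176 / 3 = 58.67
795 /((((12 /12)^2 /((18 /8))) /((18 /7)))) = 64395 /14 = 4599.64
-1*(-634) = 634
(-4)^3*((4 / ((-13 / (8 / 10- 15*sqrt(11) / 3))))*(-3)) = -3072 / 65 + 3840*sqrt(11) / 13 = 932.42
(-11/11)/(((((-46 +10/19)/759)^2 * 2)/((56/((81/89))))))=-14395816127/1679616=-8570.90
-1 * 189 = -189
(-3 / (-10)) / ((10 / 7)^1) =21 / 100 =0.21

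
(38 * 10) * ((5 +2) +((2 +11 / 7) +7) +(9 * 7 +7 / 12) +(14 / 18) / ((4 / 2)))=1952155 / 63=30986.59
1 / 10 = 0.10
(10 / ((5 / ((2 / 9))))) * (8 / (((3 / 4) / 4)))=512 / 27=18.96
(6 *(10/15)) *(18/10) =36/5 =7.20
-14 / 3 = -4.67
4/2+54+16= 72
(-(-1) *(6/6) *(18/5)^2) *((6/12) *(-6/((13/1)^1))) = -2.99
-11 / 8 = -1.38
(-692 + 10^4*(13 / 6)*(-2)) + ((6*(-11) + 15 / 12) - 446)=-534433 / 12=-44536.08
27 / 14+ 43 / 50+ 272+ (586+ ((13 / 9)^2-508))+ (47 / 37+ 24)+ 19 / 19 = 199901161 / 524475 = 381.15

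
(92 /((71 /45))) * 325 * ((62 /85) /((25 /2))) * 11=14682096 /1207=12164.12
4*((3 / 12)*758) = 758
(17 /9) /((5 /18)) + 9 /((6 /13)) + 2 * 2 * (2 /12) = 809 /30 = 26.97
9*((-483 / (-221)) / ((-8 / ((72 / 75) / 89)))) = -13041 / 491725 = -0.03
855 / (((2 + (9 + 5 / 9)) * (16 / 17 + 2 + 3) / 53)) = 660.05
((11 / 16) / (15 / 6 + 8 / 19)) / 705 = 209 / 626040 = 0.00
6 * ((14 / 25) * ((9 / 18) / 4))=21 / 50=0.42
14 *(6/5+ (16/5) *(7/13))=532/13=40.92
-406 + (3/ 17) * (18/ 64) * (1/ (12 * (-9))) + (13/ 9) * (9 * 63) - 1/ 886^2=176366424519/ 427037824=413.00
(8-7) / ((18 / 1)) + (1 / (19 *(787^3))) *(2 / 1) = 9261424693 / 166705643826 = 0.06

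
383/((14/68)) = 13022/7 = 1860.29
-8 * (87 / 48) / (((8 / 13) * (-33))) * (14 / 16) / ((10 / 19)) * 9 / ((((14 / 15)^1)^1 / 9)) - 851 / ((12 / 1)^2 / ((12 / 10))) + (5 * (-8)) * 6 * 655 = -13272152059 / 84480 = -157104.07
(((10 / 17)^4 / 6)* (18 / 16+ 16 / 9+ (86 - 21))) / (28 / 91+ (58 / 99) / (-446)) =97440825625 / 22032255153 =4.42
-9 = -9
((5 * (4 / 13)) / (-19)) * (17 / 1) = -340 / 247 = -1.38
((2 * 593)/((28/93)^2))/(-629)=-5128857/246568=-20.80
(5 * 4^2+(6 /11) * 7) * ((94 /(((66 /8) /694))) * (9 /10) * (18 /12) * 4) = 2165313312 /605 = 3579030.27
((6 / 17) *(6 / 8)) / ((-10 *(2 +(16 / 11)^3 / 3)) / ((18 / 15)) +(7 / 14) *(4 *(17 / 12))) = -107811 / 9115723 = -0.01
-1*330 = -330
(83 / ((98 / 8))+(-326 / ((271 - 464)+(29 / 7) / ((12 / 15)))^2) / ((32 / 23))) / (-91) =-9173149543 / 123322924179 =-0.07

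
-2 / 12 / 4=-1 / 24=-0.04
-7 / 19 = -0.37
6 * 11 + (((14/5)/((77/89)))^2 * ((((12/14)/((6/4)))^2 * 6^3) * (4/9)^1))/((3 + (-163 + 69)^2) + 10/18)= 194680603554/2948047025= 66.04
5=5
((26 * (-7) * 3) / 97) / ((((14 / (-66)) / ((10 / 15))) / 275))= 471900 / 97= 4864.95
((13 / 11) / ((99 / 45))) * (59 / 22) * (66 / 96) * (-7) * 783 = -21019635 / 3872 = -5428.62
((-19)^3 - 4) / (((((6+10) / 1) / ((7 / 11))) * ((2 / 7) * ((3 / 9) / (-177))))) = 507296.58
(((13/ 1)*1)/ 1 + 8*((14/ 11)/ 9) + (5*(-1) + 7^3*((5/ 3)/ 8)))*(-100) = -1595675/ 198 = -8058.96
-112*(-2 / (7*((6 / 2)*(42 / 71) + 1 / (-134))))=304448 / 16813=18.11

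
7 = 7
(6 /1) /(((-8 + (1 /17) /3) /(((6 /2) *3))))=-2754 /407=-6.77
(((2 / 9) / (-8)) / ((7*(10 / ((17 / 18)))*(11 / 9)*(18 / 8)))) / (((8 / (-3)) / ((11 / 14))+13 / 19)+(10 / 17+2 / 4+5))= -5491 / 136123470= -0.00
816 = 816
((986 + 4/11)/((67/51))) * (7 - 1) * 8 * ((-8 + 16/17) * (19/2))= -1781136000/737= -2416738.13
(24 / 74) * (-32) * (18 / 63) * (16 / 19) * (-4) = 49152 / 4921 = 9.99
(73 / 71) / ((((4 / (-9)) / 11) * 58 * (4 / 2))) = -7227 / 32944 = -0.22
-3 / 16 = -0.19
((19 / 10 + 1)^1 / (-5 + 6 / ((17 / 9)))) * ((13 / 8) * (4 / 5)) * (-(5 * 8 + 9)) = 314041 / 3100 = 101.30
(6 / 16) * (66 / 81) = 11 / 36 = 0.31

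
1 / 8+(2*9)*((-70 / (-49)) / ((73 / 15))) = 22111 / 4088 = 5.41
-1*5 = -5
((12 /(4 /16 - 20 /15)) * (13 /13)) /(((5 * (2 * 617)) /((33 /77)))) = -216 /280735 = -0.00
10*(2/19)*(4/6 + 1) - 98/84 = 67/114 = 0.59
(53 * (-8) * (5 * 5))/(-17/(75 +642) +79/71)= -134903550/13859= -9734.00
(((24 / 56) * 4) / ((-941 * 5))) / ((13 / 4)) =-48 / 428155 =-0.00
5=5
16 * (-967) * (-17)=263024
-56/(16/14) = -49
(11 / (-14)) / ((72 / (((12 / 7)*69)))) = -253 / 196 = -1.29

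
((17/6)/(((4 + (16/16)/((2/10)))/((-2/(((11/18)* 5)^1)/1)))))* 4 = -0.82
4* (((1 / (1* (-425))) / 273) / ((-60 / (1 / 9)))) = 1 / 15663375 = 0.00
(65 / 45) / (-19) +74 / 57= 11 / 9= 1.22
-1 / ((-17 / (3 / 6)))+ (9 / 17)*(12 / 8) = 14 / 17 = 0.82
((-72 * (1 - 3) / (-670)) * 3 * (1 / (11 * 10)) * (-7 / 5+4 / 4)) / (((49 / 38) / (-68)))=-558144 / 4514125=-0.12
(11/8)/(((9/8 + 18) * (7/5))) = 55/1071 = 0.05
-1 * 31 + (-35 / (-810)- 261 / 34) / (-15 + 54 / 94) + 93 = 58377589 / 933606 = 62.53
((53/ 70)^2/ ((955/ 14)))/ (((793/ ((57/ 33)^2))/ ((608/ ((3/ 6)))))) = 616541792/ 16036145125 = 0.04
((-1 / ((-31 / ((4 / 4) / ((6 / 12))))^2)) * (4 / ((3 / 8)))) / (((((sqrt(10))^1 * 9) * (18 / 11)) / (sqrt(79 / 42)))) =-352 * sqrt(8295) / 24519915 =-0.00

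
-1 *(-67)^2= -4489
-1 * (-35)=35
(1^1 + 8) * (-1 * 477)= -4293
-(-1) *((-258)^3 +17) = -17173495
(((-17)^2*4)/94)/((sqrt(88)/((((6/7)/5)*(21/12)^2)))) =6069*sqrt(22)/41360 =0.69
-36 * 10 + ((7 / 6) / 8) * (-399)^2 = 365709 / 16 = 22856.81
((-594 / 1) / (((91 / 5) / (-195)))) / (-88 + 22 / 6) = -12150 / 161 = -75.47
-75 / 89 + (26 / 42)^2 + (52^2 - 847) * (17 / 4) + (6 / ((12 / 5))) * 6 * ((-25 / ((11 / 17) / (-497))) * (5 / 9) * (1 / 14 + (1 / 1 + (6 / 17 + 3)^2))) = 1978307.90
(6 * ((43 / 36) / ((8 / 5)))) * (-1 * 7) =-1505 / 48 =-31.35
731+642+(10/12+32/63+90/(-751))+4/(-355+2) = 45902709677/33402978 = 1374.21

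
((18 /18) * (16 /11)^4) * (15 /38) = 491520 /278179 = 1.77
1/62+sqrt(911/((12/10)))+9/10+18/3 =1072/155+sqrt(27330)/6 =34.47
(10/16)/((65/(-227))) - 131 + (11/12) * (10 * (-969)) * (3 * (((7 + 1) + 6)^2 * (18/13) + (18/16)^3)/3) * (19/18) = -68103594851/26624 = -2557977.57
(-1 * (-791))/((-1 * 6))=-791/6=-131.83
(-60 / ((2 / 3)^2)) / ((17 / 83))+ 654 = -87 / 17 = -5.12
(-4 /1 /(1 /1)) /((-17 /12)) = 48 /17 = 2.82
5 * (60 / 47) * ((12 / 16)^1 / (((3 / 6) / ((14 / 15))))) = 420 / 47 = 8.94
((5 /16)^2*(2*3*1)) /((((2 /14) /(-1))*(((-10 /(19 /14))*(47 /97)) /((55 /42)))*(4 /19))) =9629675 /1347584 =7.15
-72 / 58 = -36 / 29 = -1.24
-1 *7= -7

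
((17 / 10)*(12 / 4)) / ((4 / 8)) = 51 / 5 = 10.20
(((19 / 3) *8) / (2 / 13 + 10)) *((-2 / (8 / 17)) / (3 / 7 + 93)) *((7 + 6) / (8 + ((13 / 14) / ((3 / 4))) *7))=-382109 / 2158200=-0.18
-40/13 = -3.08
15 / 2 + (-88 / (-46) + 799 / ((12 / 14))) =64969 / 69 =941.58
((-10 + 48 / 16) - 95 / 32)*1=-319 / 32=-9.97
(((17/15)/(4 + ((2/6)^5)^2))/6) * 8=446148/1180985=0.38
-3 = -3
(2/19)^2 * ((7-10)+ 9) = 24/361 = 0.07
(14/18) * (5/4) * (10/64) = 175/1152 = 0.15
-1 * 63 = -63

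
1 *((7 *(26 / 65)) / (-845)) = -14 / 4225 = -0.00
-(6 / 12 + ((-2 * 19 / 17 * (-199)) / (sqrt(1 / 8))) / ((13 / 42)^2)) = -26678736 * sqrt(2) / 2873-1 / 2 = -13132.92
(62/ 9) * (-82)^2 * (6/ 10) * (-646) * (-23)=6194121904/ 15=412941460.27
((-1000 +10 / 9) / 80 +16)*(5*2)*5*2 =6325 / 18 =351.39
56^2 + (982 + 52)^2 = 1072292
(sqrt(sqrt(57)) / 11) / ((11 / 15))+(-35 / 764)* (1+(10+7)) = -315 / 382+15* 57^(1 / 4) / 121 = -0.48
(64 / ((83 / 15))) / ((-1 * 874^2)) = -240 / 15850427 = -0.00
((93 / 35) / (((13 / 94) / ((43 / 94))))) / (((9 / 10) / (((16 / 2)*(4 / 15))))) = 85312 / 4095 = 20.83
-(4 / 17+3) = -55 / 17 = -3.24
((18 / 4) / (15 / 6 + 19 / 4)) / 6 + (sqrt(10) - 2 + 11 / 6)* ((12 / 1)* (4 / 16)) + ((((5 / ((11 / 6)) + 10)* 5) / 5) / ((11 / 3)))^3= 3* sqrt(10) + 4256358097 / 102750538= 50.91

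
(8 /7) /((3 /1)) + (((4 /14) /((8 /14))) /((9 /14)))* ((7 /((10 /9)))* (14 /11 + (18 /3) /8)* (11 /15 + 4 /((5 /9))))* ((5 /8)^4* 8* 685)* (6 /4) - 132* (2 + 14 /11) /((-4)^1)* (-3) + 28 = 186071215079 /1892352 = 98328.01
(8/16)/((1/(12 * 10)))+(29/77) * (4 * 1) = 4736/77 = 61.51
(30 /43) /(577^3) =30 /8260301419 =0.00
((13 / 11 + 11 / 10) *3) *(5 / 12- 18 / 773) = 915899 / 340120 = 2.69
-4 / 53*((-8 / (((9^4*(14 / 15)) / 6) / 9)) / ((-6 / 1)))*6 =-160 / 30051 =-0.01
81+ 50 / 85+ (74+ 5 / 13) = 34470 / 221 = 155.97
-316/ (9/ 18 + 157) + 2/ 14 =-587/ 315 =-1.86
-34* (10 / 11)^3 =-34000 / 1331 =-25.54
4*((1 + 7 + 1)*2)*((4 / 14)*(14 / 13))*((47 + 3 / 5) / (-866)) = -34272 / 28145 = -1.22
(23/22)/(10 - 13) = -23/66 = -0.35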